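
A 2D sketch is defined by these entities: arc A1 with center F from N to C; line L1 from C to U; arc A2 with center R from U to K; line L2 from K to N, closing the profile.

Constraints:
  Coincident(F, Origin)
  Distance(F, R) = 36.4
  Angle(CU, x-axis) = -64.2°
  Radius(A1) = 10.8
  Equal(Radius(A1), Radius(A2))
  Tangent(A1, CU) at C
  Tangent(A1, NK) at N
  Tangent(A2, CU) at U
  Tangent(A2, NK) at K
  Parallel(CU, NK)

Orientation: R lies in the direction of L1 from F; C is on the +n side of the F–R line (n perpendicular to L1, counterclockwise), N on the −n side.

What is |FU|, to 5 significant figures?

37.968

Tangency of A1 to both parallel lines with radius 10.8 puts C and N at F ± 10.8·n: C = (9.7234, 4.7005), N = (-9.7234, -4.7005). Equal radii place U and K the same way about R: U = R + 10.8·n = (25.566, -28.071), K = R − 10.8·n = (6.1190, -37.472). Then |FU| = |U − F| = 37.968.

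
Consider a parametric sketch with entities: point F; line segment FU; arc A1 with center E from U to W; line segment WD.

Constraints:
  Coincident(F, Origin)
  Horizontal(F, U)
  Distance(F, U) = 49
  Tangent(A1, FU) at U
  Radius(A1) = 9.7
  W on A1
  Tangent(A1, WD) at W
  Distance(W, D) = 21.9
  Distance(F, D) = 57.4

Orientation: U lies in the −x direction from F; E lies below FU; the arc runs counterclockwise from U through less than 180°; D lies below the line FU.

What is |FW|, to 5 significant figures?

59.231

Checks: |FU| = 49.00 ✓; |EW| = 9.700 ✓; ∠(EW, WD) = 90.00° ✓; |WD| = 21.90 ✓; |FD| = 57.40 ✓.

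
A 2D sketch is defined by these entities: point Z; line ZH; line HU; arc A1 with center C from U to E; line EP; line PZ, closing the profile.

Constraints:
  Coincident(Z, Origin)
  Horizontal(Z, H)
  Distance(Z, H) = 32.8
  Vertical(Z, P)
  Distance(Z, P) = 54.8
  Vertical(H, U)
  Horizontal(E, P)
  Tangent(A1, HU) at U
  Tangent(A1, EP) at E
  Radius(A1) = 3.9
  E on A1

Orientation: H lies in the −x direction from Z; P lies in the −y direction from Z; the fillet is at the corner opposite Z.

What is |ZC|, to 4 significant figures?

58.53

Z is at the origin; Z and H share the same y with |ZH| = 32.8 and H on the −x side, so H = (-32.80, 0.000). Z and P share the same x with |ZP| = 54.8 and P on the −y side, so P = (0.000, -54.80). The virtual corner opposite Z is at (-32.80, -54.80). The tangent condition forces CU to be normal to HU and tangency of A1 to EP means the radius CE is perpendicular to EP, with radius 3.9, so the center C sits 3.9 in from both sides at C = (-28.90, -50.90). Then |ZC| = |C − Z| = 58.53.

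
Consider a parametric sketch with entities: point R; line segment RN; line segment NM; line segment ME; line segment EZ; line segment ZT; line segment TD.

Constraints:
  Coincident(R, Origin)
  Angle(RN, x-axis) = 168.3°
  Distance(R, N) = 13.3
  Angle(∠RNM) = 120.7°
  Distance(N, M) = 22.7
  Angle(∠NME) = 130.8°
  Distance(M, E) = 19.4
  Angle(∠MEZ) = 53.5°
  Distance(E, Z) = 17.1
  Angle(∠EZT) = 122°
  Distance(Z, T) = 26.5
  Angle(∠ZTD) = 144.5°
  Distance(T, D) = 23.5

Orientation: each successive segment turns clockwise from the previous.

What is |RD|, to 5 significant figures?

41.337

R is at the origin; RN runs at 168.3° with length 13.3, so N = (-13.024, 2.6971). ∠RNM = 120.7° gives NM at 109.00° from the x-axis; with |NM| = 22.7, M = (-20.414, 24.160). ∠NME = 130.8° gives ME at 59.800° from the x-axis; with |ME| = 19.4, E = (-10.655, 40.927). ∠MEZ = 53.5° gives EZ at -66.700° from the x-axis; with |EZ| = 17.1, Z = (-3.8916, 25.222). ∠EZT = 122.0° gives ZT at -124.70° from the x-axis; with |ZT| = 26.5, T = (-18.978, 3.4350). ∠ZTD = 144.5° gives TD at -160.20° from the x-axis; with |TD| = 23.5, D = (-41.088, -4.5253). Then |RD| = |D − R| = 41.337.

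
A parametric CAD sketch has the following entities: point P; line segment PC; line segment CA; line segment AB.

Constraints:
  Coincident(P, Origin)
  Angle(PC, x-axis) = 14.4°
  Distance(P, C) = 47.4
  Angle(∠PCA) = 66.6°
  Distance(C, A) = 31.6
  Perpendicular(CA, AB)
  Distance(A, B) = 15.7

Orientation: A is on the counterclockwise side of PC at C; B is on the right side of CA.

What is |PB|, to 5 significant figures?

60.564

P is at the origin; PC runs at 14.4° with length 47.4, so C = 47.4·(cos 14.4°, sin 14.4°) = (45.911, 11.788). ∠PCA = 66.6°, so CA runs at 14.4° + (180° − 66.6°) = 127.80° from the x-axis; with |CA| = 31.6, A = C + 31.6·(cos 127.80°, sin 127.80°) = (26.543, 36.757). The perpendicularity gives AB at right angles to CA; with |AB| = 15.7 on the right of CA, B = A + 15.7·(0.79016, 0.61291) = (38.948, 46.379). Then |PB| = |B − P| = 60.564.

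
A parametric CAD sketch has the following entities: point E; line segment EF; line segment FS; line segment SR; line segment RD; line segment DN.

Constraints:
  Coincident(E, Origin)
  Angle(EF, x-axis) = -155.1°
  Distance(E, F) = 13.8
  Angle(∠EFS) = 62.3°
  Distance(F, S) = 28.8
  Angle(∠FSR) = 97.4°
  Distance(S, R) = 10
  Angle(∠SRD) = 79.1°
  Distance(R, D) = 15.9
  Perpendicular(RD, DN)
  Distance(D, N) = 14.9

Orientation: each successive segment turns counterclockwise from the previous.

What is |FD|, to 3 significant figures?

16.8

E is at the origin; EF runs at -155.1° with length 13.8, so F = (-12.5, -5.81). ∠EFS = 62.3° gives FS at -37.4° from the x-axis; with |FS| = 28.8, S = (10.4, -23.3). ∠FSR = 97.4° gives SR at 45.2° from the x-axis; with |SR| = 10.0, R = (17.4, -16.2). ∠SRD = 79.1° gives RD at 146° from the x-axis; with |RD| = 15.9, D = (4.21, -7.34). Then |FD| = |D − F| = 16.8.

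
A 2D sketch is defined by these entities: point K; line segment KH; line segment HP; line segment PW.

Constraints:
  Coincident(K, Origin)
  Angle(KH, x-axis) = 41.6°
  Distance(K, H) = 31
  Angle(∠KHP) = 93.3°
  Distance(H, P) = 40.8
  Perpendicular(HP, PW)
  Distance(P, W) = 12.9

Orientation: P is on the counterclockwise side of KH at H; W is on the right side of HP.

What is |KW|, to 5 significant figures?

61.124

K is at the origin; KH runs at 41.6° with length 31.0, so H = 31.0·(cos 41.6°, sin 41.6°) = (23.182, 20.582). ∠KHP = 93.3°, so HP runs at 41.6° + (180° − 93.3°) = 128.30° from the x-axis; with |HP| = 40.8, P = H + 40.8·(cos 128.30°, sin 128.30°) = (-2.1052, 52.601). HP is perpendicular to PW; with |PW| = 12.9 on the right of HP, W = P + 12.9·(0.78478, 0.61978) = (8.0184, 60.596). Then |KW| = |W − K| = 61.124.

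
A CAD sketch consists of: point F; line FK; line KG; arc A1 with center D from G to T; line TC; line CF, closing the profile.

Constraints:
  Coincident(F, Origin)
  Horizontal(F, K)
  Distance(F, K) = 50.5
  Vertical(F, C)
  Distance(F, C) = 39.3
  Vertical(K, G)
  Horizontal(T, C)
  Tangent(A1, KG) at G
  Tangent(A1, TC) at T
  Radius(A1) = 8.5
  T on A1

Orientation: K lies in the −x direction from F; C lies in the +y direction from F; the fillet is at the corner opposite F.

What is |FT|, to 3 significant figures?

57.5

F is at the origin; F and K share the same y with |FK| = 50.5 and K on the −x side, so K = (-50.5, 0.00). F and C share the same x with |FC| = 39.3 and C on the +y side, so C = (0.00, 39.3). The virtual corner opposite F is at (-50.5, 39.3). Since A1 is tangent to KG there, DG ⟂ KG and the tangent condition forces DT to be normal to TC, with radius 8.5, so the center D sits 8.5 in from both sides at D = (-42.0, 30.8). That places the tangent points at G = (-50.5, 30.8) on KG and T = (-42.0, 39.3) on TC. Then |FT| = |T − F| = 57.5.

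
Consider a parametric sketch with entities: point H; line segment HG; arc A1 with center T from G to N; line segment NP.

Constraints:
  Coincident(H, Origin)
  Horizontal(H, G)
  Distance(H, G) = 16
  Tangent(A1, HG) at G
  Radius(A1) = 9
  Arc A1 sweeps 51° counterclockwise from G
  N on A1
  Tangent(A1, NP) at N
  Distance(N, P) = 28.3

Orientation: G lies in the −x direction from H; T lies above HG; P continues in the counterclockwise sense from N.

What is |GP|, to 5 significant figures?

35.452

H is at the origin; H and G share the same y with |HG| = 16.0 and G on the −x side, so G = (-16.000, 0.0000). A1 meets HG tangentially, so TG is at right angles to HG, so T = G + (0, 9) = (-16.000, 9.0000). On A1, G sits at bearing -90° from T; a 51° counterclockwise sweep puts N at bearing -39°, so N = T + 9.0·(cos -39°, sin -39°) = (-9.0057, 3.3361). Tangency of A1 to NP means the radius TN is perpendicular to NP, so NP runs along (−sin -39°, cos -39°); with |NP| = 28.3, P = (8.8041, 25.329). Then |GP| = |P − G| = 35.452.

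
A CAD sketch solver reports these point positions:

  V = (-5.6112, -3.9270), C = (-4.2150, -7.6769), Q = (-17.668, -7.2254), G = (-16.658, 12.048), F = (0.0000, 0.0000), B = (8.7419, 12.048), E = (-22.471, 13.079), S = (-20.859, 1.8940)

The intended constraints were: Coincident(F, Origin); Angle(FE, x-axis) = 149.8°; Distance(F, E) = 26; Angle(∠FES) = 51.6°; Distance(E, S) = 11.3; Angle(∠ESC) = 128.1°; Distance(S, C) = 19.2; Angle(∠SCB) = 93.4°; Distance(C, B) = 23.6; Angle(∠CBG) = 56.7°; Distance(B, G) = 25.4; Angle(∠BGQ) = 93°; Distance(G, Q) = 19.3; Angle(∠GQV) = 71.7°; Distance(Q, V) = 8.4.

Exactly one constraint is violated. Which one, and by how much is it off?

Distance(Q, V) = 8.4 — off by 4.10.

F = (0.00, 0.00) ✓; FE at 149.8° ✓; |FE| = 26.00 ✓; ∠FES = 51.60° ✓; |ES| = 11.30 ✓; ∠ESC = 128.1° ✓; |SC| = 19.20 ✓; ∠SCB = 93.40° ✓; |CB| = 23.60 ✓; ∠CBG = 56.70° ✓; |BG| = 25.40 ✓; ∠BGQ = 93.00° ✓; |GQ| = 19.30 ✓; ∠GQV = 71.70° ✓; |QV| = 12.50 ✗.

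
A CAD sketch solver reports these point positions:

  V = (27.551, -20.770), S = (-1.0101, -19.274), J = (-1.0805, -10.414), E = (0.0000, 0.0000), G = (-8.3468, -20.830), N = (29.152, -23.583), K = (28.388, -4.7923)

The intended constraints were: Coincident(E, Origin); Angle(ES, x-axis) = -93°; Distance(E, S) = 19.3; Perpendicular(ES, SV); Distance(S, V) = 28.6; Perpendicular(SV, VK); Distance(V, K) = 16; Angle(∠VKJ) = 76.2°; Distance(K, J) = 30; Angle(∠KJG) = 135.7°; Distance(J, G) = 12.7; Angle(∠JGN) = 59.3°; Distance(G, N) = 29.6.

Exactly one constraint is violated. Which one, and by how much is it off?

Distance(G, N) = 29.6 — off by 8.00.

E = (0.00, 0.00) ✓; ES at -93.00° ✓; |ES| = 19.30 ✓; ∠(ES, SV) = 90.00° ✓; |SV| = 28.60 ✓; ∠(SV, VK) = 90.00° ✓; |VK| = 16.00 ✓; ∠VKJ = 76.20° ✓; |KJ| = 30.00 ✓; ∠KJG = 135.7° ✓; |JG| = 12.70 ✓; ∠JGN = 59.30° ✓; |GN| = 37.60 ✗.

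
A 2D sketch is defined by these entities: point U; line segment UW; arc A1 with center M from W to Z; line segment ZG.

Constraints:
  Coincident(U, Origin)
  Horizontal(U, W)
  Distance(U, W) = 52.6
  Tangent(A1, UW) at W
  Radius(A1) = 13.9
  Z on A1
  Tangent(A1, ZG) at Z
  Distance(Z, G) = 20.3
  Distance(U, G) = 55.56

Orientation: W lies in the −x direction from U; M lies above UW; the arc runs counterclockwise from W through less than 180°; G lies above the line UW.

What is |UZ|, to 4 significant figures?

42.10

U is at the origin; U and W share the same y with |UW| = 52.6 and W on the −x side, so W = (-52.60, 0.000). Since A1 is tangent to UW there, MW ⟂ UW, so M = W + (0, 13.9) = (-52.60, 13.90). Since MZ ⟂ ZG (tangency), |MG| = √(13.9² + 20.3²) = 24.60 regardless of where Z sits on A1. So G lies on both circle(U, 55.56) and circle(M, 24.60); the above-UW intersection is G = (-42.17, 36.18). Z is the foot of the tangent from G: Z = (-38.88, 16.15).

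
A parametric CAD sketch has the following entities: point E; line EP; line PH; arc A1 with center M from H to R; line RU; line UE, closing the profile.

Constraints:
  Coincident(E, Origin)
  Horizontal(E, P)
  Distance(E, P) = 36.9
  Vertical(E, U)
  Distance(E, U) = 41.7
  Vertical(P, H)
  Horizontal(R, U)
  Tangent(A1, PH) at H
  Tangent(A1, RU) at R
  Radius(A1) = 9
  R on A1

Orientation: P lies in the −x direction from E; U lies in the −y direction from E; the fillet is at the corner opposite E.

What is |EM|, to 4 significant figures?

42.98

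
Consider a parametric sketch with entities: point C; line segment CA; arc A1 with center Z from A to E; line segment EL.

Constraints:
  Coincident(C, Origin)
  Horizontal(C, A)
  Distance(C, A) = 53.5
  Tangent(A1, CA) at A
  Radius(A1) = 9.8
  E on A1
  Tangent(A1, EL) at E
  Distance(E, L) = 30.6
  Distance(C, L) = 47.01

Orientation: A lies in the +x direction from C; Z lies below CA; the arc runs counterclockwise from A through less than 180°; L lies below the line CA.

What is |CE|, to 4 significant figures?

44.89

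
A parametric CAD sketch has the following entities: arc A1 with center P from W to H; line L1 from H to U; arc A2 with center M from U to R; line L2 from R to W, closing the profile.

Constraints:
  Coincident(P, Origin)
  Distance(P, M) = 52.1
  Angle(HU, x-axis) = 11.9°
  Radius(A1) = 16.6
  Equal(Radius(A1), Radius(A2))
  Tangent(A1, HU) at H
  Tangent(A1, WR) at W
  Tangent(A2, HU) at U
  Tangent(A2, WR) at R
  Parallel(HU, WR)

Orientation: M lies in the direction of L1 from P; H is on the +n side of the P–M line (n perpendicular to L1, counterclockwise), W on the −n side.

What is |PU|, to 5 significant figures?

54.681

Tangency of A1 to both parallel lines with radius 16.6 puts H and W at P ± 16.6·n: H = (-3.4230, 16.243), W = (3.4230, -16.243). Equal radii place U and R the same way about M: U = M + 16.6·n = (47.557, 26.986), R = M − 16.6·n = (54.403, -5.5000). Then |PU| = |U − P| = 54.681.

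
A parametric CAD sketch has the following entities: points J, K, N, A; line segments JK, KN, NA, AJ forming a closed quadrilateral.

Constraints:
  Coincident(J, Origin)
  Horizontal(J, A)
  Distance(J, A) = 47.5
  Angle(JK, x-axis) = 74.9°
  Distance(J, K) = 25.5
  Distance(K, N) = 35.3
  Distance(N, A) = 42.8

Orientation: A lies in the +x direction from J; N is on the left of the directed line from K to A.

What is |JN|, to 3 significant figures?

56.1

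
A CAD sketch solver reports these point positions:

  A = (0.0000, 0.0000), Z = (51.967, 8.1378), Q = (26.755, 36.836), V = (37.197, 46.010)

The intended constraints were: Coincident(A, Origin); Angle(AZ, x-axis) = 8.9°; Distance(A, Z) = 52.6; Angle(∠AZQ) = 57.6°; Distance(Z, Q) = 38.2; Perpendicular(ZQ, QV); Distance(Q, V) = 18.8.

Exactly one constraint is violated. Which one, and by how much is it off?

Distance(Q, V) = 18.8 — off by 4.90.

A = (0.00, 0.00) ✓; AZ at 8.900° ✓; |AZ| = 52.60 ✓; ∠AZQ = 57.60° ✓; |ZQ| = 38.20 ✓; ∠(ZQ, QV) = 90.00° ✓; |QV| = 13.90 ✗.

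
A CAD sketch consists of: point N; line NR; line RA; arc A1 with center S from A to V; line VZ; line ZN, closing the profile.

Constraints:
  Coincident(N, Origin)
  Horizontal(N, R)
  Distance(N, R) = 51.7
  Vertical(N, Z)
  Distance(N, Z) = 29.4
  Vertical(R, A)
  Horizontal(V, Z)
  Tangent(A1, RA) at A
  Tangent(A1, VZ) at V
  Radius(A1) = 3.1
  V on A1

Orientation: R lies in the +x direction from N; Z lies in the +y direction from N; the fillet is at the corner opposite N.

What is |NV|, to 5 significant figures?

56.801

The virtual corner opposite N is at (51.700, 29.400). The tangent condition forces SA to be normal to RA and A1 meets VZ tangentially, so SV is at right angles to VZ, with radius 3.1, so the center S sits 3.1 in from both sides at S = (48.600, 26.300). That places the tangent points at A = (51.700, 26.300) on RA and V = (48.600, 29.400) on VZ. Then |NV| = |V − N| = 56.801.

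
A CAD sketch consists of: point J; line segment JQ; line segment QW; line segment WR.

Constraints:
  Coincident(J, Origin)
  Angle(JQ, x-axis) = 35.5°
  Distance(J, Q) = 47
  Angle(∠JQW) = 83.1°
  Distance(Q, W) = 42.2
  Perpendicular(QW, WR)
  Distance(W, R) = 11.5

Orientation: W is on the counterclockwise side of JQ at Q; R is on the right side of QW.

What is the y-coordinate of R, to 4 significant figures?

66.21

J is at the origin; JQ runs at 35.5° with length 47.0, so Q = 47.0·(cos 35.5°, sin 35.5°) = (38.26, 27.29). ∠JQW = 83.1°, so QW runs at 35.5° + (180° − 83.1°) = 132.4° from the x-axis; with |QW| = 42.2, W = Q + 42.2·(cos 132.4°, sin 132.4°) = (9.808, 58.46). QW ⟂ WR; with |WR| = 11.5 on the right of QW, R = W + 11.5·(0.7385, 0.6743) = (18.30, 66.21). So R.y = 66.21.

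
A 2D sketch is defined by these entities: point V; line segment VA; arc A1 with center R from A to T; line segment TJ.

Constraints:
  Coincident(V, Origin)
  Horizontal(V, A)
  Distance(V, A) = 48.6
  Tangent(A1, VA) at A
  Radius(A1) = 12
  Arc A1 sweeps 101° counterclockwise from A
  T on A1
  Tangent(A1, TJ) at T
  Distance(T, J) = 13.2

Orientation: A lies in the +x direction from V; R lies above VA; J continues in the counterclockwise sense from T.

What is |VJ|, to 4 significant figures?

63.96

V is at the origin; V and A share the same y with |VA| = 48.6 and A on the +x side, so A = (48.60, 0.000). The tangent condition forces RA to be normal to VA, so R = A + (0, 12) = (48.60, 12.00). On A1, A sits at bearing -90° from R; a 101° counterclockwise sweep puts T at bearing 11°, so T = R + 12.0·(cos 11°, sin 11°) = (60.38, 14.29). Tangency of A1 to TJ means the radius RT is perpendicular to TJ, so TJ runs along (−sin 11°, cos 11°); with |TJ| = 13.2, J = (57.86, 27.25). Then |VJ| = |J − V| = 63.96.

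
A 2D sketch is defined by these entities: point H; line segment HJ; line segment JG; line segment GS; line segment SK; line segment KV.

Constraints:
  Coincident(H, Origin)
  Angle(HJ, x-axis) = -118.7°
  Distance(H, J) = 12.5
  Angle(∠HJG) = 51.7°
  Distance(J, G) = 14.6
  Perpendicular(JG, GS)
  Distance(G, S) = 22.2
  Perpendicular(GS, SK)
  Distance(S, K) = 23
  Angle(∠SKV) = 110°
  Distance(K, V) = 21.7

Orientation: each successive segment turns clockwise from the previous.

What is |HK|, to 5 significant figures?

20.353

H is at the origin; HJ runs at -118.7° with length 12.5, so J = (-6.0028, -10.964). ∠HJG = 51.7° gives JG at 113.00° from the x-axis; with |JG| = 14.6, G = (-11.707, 2.4750). JG is perpendicular to GS, so GS runs at 23.000°; with |GS| = 22.2, S = (8.7277, 11.149). GS ⟂ SK, so SK runs at -67.000°; with |SK| = 23.0, K = (17.715, -10.022). Then |HK| = |K − H| = 20.353.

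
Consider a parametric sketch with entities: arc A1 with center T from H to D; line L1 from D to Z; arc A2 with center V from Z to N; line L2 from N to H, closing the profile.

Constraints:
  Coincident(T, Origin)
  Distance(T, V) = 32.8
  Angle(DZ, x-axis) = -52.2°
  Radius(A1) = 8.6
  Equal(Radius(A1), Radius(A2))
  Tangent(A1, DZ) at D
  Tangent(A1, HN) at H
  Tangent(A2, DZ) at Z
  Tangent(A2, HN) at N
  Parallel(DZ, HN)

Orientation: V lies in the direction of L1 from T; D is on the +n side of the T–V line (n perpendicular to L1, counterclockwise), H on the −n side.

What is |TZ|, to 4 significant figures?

33.91

The slot axis is L1's direction at -52.2°, so u = (cos -52.2°, sin -52.2°) = (0.6129, -0.7902) and n = (−sin -52.2°, cos -52.2°) = (0.7902, 0.6129). T is at the origin and V lies 32.8 along u from T, so V = 32.8·u = (20.10, -25.92). Tangency of A1 to both parallel lines with radius 8.6 puts D and H at T ± 8.6·n: D = (6.795, 5.271), H = (-6.795, -5.271). Equal radii place Z and N the same way about V: Z = V + 8.6·n = (26.90, -20.65), N = V − 8.6·n = (13.31, -31.19). Then |TZ| = |Z − T| = 33.91.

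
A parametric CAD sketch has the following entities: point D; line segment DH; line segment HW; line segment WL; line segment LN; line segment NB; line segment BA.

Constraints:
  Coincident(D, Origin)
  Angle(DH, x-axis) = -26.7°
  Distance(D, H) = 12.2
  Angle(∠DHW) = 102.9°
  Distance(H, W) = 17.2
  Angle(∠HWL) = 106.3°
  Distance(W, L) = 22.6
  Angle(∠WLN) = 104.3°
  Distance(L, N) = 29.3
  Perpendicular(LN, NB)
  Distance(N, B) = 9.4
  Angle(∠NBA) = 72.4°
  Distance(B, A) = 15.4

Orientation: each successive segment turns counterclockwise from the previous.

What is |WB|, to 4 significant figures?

37.05

D is at the origin; DH runs at -26.7° with length 12.2, so H = (10.90, -5.482). ∠DHW = 102.9° gives HW at 50.40° from the x-axis; with |HW| = 17.2, W = (21.86, 7.771). ∠HWL = 106.3° gives WL at 124.1° from the x-axis; with |WL| = 22.6, L = (9.192, 26.49). ∠WLN = 104.3° gives LN at -160.2° from the x-axis; with |LN| = 29.3, N = (-18.38, 16.56). The perpendicularity gives NB at right angles to LN, so NB runs at -70.20°; with |NB| = 9.4, B = (-15.19, 7.716). Then |WB| = |B − W| = 37.05.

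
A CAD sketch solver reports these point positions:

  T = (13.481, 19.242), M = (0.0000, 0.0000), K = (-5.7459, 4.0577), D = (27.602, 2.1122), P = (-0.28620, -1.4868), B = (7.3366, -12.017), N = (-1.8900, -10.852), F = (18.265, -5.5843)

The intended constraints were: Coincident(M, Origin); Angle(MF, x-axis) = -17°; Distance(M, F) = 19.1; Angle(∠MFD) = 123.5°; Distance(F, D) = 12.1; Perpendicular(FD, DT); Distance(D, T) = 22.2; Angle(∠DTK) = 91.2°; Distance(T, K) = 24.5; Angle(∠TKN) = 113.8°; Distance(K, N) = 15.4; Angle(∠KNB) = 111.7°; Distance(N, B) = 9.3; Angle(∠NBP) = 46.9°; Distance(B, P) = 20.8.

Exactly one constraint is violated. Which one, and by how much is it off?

Distance(B, P) = 20.8 — off by 7.80.

M = (0.00, 0.00) ✓; MF at -17.00° ✓; |MF| = 19.10 ✓; ∠MFD = 123.5° ✓; |FD| = 12.10 ✓; ∠(FD, DT) = 90.00° ✓; |DT| = 22.20 ✓; ∠DTK = 91.20° ✓; |TK| = 24.50 ✓; ∠TKN = 113.8° ✓; |KN| = 15.40 ✓; ∠KNB = 111.7° ✓; |NB| = 9.300 ✓; ∠NBP = 46.90° ✓; |BP| = 13.00 ✗.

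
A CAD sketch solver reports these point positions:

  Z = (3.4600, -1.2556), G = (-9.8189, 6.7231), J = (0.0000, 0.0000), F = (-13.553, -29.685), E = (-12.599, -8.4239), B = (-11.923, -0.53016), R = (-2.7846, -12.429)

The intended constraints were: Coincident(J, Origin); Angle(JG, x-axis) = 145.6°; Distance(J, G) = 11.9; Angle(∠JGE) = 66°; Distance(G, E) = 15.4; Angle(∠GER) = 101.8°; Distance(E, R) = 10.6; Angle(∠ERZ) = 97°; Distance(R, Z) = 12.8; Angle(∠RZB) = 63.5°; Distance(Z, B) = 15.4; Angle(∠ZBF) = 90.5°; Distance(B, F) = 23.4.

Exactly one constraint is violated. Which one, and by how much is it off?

Distance(B, F) = 23.4 — off by 5.80.

J = (0.00, 0.00) ✓; JG at 145.6° ✓; |JG| = 11.90 ✓; ∠JGE = 66.00° ✓; |GE| = 15.40 ✓; ∠GER = 101.8° ✓; |ER| = 10.60 ✓; ∠ERZ = 97.00° ✓; |RZ| = 12.80 ✓; ∠RZB = 63.50° ✓; |ZB| = 15.40 ✓; ∠ZBF = 90.50° ✓; |BF| = 29.20 ✗.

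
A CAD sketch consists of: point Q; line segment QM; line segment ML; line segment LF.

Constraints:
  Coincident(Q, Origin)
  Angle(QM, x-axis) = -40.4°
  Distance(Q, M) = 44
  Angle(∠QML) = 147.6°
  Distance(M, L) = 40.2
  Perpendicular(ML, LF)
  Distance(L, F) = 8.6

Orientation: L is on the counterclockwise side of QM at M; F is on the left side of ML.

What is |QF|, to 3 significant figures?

78.8

Q is at the origin; QM runs at -40.4° with length 44.0, so M = 44.0·(cos -40.4°, sin -40.4°) = (33.5, -28.5). ∠QML = 147.6°, so ML runs at -40.4° + (180° − 147.6°) = -8.00° from the x-axis; with |ML| = 40.2, L = M + 40.2·(cos -8.00°, sin -8.00°) = (73.3, -34.1). The perpendicularity gives LF at right angles to ML; with |LF| = 8.6 on the left of ML, F = L + 8.6·(0.139, 0.990) = (74.5, -25.6). Then |QF| = |F − Q| = 78.8.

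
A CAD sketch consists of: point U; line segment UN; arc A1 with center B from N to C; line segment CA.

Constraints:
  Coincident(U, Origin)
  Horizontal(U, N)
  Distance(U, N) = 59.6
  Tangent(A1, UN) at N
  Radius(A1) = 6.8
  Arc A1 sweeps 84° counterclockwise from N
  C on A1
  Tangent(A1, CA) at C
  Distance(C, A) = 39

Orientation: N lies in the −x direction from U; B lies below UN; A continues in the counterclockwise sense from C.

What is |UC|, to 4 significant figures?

66.64

Since A1 is tangent to UN there, BN ⟂ UN, so B = N + (0, -6.8) = (-59.60, -6.800). On A1, N sits at bearing 90° from B; an 84° counterclockwise sweep puts C at bearing 174°, so C = B + 6.8·(cos 174°, sin 174°) = (-66.36, -6.089). Then |UC| = |C − U| = 66.64.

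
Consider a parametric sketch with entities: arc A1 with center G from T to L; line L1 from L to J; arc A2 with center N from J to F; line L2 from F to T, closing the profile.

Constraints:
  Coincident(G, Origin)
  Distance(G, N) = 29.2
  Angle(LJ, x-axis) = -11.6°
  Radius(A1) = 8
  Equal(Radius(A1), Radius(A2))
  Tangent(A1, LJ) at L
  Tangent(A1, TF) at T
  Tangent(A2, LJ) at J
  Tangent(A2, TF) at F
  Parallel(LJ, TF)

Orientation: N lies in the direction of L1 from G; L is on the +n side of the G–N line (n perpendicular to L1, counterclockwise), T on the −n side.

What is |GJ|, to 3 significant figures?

30.3

Tangency of A1 to both parallel lines with radius 8.0 puts L and T at G ± 8.0·n: L = (1.61, 7.84), T = (-1.61, -7.84). Equal radii place J and F the same way about N: J = N + 8.0·n = (30.2, 1.97), F = N − 8.0·n = (27.0, -13.7). Then |GJ| = |J − G| = 30.3.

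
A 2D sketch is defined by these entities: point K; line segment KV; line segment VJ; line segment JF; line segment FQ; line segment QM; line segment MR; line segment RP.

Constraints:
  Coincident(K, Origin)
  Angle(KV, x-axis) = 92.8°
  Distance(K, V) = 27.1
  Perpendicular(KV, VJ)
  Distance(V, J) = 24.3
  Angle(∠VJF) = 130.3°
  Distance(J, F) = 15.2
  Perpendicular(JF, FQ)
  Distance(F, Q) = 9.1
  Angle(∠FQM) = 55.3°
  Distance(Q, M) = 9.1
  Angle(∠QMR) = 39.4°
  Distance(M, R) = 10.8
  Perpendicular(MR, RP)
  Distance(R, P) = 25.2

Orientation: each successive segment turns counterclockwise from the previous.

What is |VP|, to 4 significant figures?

37.52

K is at the origin; KV runs at 92.8° with length 27.1, so V = (-1.324, 27.07). KV ⟂ VJ, so VJ runs at -177.2°; with |VJ| = 24.3, J = (-25.59, 25.88). ∠VJF = 130.3° gives JF at -127.5° from the x-axis; with |JF| = 15.2, F = (-34.85, 13.82). The perpendicularity gives FQ at right angles to JF, so FQ runs at -37.50°; with |FQ| = 9.1, Q = (-27.63, 8.282). ∠FQM = 55.3° gives QM at 87.20° from the x-axis; with |QM| = 9.1, M = (-27.18, 17.37). ∠QMR = 39.4° gives MR at -132.2° from the x-axis; with |MR| = 10.8, R = (-34.44, 9.370). MR ⟂ RP, so RP runs at -42.20°; with |RP| = 25.2, P = (-15.77, -7.557). Then |VP| = |P − V| = 37.52.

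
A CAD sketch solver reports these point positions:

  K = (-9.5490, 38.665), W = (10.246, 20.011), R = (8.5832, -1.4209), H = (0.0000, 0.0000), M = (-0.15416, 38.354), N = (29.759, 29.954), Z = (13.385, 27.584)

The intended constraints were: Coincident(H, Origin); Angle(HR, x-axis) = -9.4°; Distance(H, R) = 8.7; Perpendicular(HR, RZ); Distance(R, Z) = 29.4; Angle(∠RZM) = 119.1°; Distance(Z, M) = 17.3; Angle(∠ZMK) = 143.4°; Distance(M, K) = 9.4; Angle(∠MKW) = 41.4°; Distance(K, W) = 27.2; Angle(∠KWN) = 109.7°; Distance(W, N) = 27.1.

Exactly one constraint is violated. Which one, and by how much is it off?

Distance(W, N) = 27.1 — off by 5.20.

H = (0.00, 0.00) ✓; HR at -9.400° ✓; |HR| = 8.700 ✓; ∠(HR, RZ) = 90.00° ✓; |RZ| = 29.40 ✓; ∠RZM = 119.1° ✓; |ZM| = 17.30 ✓; ∠ZMK = 143.4° ✓; |MK| = 9.400 ✓; ∠MKW = 41.40° ✓; |KW| = 27.20 ✓; ∠KWN = 109.7° ✓; |WN| = 21.90 ✗.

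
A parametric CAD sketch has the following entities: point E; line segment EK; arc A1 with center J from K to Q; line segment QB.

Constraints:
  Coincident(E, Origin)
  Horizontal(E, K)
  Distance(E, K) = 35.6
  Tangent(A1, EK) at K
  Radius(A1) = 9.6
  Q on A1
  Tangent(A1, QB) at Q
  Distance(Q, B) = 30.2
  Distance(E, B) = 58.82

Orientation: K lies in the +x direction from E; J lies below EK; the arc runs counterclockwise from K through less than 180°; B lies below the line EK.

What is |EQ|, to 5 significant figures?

30.926

E is at the origin; E and K share the same y with |EK| = 35.6 and K on the +x side, so K = (35.600, 0.0000). The tangent condition forces JK to be normal to EK, so J = K + (0, -9.6) = (35.600, -9.6000). Since JQ ⟂ QB (tangency), |JB| = √(9.6² + 30.2²) = 31.689 regardless of where Q sits on A1. So B lies on both circle(E, 58.82) and circle(J, 31.689); the below-EK intersection is B = (42.664, -40.492). Q is the foot of the tangent from B: Q = (27.330, -14.474).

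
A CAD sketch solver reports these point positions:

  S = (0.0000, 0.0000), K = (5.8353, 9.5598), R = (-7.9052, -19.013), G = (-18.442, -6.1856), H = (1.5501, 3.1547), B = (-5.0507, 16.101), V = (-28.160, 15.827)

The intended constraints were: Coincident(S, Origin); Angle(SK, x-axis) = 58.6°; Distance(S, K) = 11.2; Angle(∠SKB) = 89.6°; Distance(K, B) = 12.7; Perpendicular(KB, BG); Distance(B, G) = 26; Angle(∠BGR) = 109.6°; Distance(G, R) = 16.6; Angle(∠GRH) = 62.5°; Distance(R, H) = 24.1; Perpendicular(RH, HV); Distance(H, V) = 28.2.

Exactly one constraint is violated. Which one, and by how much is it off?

Distance(H, V) = 28.2 — off by 4.10.

S = (0.00, 0.00) ✓; SK at 58.60° ✓; |SK| = 11.20 ✓; ∠SKB = 89.60° ✓; |KB| = 12.70 ✓; ∠(KB, BG) = 90.00° ✓; |BG| = 26.00 ✓; ∠BGR = 109.6° ✓; |GR| = 16.60 ✓; ∠GRH = 62.50° ✓; |RH| = 24.10 ✓; ∠(RH, HV) = 90.00° ✓; |HV| = 32.30 ✗.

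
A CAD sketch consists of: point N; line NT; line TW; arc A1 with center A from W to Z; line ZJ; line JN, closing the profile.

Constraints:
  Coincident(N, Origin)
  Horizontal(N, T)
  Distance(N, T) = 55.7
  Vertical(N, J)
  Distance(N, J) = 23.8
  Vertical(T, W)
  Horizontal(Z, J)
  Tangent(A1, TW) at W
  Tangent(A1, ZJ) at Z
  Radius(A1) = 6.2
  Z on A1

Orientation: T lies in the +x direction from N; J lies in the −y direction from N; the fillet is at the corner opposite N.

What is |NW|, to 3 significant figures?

58.4

The virtual corner opposite N is at (55.7, -23.8). A1 meets TW tangentially, so AW is at right angles to TW and since A1 is tangent to ZJ there, AZ ⟂ ZJ, with radius 6.2, so the center A sits 6.2 in from both sides at A = (49.5, -17.6). That places the tangent points at W = (55.7, -17.6) on TW and Z = (49.5, -23.8) on ZJ. Then |NW| = |W − N| = 58.4.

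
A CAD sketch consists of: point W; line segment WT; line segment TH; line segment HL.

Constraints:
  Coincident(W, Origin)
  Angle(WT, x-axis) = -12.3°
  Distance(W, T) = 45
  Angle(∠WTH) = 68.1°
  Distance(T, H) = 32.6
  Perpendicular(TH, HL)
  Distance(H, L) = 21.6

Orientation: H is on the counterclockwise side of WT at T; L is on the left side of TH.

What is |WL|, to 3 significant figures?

25.6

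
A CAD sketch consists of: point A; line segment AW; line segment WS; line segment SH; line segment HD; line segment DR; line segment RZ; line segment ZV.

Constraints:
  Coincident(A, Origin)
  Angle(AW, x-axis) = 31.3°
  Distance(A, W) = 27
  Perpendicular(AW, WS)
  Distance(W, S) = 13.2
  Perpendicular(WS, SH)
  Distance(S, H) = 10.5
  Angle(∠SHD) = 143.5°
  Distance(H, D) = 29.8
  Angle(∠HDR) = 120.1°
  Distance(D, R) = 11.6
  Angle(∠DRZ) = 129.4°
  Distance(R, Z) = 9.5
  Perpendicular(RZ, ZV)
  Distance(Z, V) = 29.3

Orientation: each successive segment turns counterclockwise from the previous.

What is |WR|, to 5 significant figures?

36.843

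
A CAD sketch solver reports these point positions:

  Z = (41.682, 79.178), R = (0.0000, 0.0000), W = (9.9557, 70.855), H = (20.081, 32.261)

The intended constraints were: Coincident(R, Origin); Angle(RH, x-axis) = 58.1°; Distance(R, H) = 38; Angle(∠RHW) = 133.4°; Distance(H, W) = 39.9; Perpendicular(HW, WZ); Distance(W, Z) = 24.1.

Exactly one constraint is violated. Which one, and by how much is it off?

Distance(W, Z) = 24.1 — off by 8.70.

R = (0.00, 0.00) ✓; RH at 58.10° ✓; |RH| = 38.00 ✓; ∠RHW = 133.4° ✓; |HW| = 39.90 ✓; ∠(HW, WZ) = 90.00° ✓; |WZ| = 32.80 ✗.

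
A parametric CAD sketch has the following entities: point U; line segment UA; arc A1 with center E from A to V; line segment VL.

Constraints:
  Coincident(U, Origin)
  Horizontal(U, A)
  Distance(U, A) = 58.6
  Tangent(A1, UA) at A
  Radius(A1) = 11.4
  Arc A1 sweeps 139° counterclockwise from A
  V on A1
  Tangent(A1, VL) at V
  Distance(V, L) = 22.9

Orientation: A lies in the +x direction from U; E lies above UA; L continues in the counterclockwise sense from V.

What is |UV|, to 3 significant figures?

69.0

Tangency of A1 to UA means the radius EA is perpendicular to UA, so E = A + (0, 11.4) = (58.6, 11.4). On A1, A sits at bearing -90° from E; a 139° counterclockwise sweep puts V at bearing 49°, so V = E + 11.4·(cos 49°, sin 49°) = (66.1, 20.0). Then |UV| = |V − U| = 69.0.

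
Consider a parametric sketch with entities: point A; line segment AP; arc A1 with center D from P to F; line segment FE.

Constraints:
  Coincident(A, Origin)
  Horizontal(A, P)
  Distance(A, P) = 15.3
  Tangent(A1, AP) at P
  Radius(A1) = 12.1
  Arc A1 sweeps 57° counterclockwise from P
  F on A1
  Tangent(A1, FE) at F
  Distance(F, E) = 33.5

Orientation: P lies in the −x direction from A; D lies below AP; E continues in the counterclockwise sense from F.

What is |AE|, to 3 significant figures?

55.1

On A1, P sits at bearing 90° from D; a 57° counterclockwise sweep puts F at bearing 147°, so F = D + 12.1·(cos 147°, sin 147°) = (-25.4, -5.51). A1 meets FE tangentially, so DF is at right angles to FE, so FE runs along (−sin 147°, cos 147°); with |FE| = 33.5, E = (-43.7, -33.6). Then |AE| = |E − A| = 55.1.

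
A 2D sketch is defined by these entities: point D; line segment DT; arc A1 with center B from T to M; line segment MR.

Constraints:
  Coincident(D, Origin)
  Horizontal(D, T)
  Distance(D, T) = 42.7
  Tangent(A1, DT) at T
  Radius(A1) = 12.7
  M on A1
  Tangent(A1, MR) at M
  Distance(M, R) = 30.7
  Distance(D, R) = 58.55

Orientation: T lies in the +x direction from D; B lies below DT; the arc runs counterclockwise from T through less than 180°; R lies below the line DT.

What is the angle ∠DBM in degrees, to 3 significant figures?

29.1°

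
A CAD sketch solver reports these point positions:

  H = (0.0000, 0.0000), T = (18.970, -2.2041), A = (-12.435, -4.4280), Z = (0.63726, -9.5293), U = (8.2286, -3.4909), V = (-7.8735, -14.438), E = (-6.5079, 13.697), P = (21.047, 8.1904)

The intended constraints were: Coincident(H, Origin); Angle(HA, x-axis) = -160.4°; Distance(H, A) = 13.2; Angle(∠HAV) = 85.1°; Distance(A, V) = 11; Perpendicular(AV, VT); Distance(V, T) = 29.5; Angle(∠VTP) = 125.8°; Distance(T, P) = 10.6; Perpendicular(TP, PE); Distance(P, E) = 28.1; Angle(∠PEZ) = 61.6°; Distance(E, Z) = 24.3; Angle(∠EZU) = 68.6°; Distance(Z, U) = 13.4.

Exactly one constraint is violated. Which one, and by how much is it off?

Distance(Z, U) = 13.4 — off by 3.70.

H = (0.00, 0.00) ✓; HA at -160.4° ✓; |HA| = 13.20 ✓; ∠HAV = 85.10° ✓; |AV| = 11.00 ✓; ∠(AV, VT) = 90.00° ✓; |VT| = 29.50 ✓; ∠VTP = 125.8° ✓; |TP| = 10.60 ✓; ∠(TP, PE) = 90.00° ✓; |PE| = 28.10 ✓; ∠PEZ = 61.60° ✓; |EZ| = 24.30 ✓; ∠EZU = 68.60° ✓; |ZU| = 9.700 ✗.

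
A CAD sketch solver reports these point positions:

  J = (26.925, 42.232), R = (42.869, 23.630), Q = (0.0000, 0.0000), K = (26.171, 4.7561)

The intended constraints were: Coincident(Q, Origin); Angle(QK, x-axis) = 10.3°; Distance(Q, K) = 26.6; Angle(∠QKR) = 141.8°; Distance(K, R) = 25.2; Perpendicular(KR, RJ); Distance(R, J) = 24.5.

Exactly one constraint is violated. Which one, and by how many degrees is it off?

Perpendicular(KR, RJ) — off by 7.90°.

Q = (0.00, 0.00) ✓; QK at 10.30° ✓; |QK| = 26.60 ✓; ∠QKR = 141.8° ✓; |KR| = 25.20 ✓; ∠(KR, RJ) = 82.10° ✗; |RJ| = 24.50 ✓.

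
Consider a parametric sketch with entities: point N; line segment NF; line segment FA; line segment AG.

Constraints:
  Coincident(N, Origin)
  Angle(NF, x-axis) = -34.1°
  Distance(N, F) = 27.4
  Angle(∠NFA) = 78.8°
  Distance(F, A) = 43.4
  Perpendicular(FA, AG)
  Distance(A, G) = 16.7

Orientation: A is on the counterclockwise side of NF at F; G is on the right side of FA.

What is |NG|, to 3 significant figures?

57.9

N is at the origin; NF runs at -34.1° with length 27.4, so F = 27.4·(cos -34.1°, sin -34.1°) = (22.7, -15.4). ∠NFA = 78.8°, so FA runs at -34.1° + (180° − 78.8°) = 67.1° from the x-axis; with |FA| = 43.4, A = F + 43.4·(cos 67.1°, sin 67.1°) = (39.6, 24.6). FA is perpendicular to AG; with |AG| = 16.7 on the right of FA, G = A + 16.7·(0.921, -0.389) = (55.0, 18.1). Then |NG| = |G − N| = 57.9.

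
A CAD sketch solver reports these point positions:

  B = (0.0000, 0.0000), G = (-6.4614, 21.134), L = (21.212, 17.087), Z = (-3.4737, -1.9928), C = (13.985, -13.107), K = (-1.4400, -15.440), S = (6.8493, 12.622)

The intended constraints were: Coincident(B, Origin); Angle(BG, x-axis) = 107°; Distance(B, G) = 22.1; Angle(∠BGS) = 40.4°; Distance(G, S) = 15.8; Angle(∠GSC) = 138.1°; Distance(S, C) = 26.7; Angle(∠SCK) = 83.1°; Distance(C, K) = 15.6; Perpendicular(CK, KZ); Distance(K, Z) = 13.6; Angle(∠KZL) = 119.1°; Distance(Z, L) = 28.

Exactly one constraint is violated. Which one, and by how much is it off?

Distance(Z, L) = 28 — off by 3.20.

B = (0.00, 0.00) ✓; BG at 107.0° ✓; |BG| = 22.10 ✓; ∠BGS = 40.40° ✓; |GS| = 15.80 ✓; ∠GSC = 138.1° ✓; |SC| = 26.70 ✓; ∠SCK = 83.10° ✓; |CK| = 15.60 ✓; ∠(CK, KZ) = 90.00° ✓; |KZ| = 13.60 ✓; ∠KZL = 119.1° ✓; |ZL| = 31.20 ✗.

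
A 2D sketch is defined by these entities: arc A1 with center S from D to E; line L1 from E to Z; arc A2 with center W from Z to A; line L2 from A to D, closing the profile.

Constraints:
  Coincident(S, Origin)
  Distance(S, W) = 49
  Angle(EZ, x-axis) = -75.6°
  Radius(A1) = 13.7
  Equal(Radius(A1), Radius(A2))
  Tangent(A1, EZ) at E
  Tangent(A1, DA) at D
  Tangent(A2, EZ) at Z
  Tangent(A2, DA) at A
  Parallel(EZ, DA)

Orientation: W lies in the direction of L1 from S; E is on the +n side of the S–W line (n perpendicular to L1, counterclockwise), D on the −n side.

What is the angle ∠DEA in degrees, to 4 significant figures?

60.79°

Tangency of A1 to both parallel lines with radius 13.7 puts E and D at S ± 13.7·n: E = (13.27, 3.407), D = (-13.27, -3.407). Equal radii place Z and A the same way about W: Z = W + 13.7·n = (25.46, -44.05), A = W − 13.7·n = (-1.084, -50.87). Then cos ∠DEA = ED·EA / (|ED||EA|), giving 60.79°.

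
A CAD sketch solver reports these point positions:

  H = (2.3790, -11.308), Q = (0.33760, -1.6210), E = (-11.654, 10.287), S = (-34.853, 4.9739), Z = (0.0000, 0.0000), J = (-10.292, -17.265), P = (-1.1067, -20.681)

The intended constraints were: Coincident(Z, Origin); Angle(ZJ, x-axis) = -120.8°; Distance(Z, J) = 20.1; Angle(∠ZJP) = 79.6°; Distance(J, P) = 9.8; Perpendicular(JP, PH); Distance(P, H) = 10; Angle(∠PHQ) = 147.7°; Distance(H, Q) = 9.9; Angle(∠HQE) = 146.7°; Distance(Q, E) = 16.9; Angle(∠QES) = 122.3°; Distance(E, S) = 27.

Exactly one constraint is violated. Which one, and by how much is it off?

Distance(E, S) = 27 — off by 3.20.

Z = (0.00, 0.00) ✓; ZJ at -120.8° ✓; |ZJ| = 20.10 ✓; ∠ZJP = 79.60° ✓; |JP| = 9.800 ✓; ∠(JP, PH) = 90.00° ✓; |PH| = 10.00 ✓; ∠PHQ = 147.7° ✓; |HQ| = 9.900 ✓; ∠HQE = 146.7° ✓; |QE| = 16.90 ✓; ∠QES = 122.3° ✓; |ES| = 23.80 ✗.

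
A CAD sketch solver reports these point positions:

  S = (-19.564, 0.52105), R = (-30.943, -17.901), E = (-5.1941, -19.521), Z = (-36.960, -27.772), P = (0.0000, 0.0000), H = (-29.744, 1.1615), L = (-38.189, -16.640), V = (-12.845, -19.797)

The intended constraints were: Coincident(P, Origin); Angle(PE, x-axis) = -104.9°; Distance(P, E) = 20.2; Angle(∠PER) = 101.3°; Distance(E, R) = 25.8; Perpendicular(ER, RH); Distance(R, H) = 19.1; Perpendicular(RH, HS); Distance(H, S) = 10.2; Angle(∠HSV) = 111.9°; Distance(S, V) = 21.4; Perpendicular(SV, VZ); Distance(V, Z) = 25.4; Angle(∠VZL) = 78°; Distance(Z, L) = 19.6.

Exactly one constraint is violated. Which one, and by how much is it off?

Distance(Z, L) = 19.6 — off by 8.40.

P = (0.00, 0.00) ✓; PE at -104.9° ✓; |PE| = 20.20 ✓; ∠PER = 101.3° ✓; |ER| = 25.80 ✓; ∠(ER, RH) = 90.00° ✓; |RH| = 19.10 ✓; ∠(RH, HS) = 90.00° ✓; |HS| = 10.20 ✓; ∠HSV = 111.9° ✓; |SV| = 21.40 ✓; ∠(SV, VZ) = 90.00° ✓; |VZ| = 25.40 ✓; ∠VZL = 78.00° ✓; |ZL| = 11.20 ✗.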